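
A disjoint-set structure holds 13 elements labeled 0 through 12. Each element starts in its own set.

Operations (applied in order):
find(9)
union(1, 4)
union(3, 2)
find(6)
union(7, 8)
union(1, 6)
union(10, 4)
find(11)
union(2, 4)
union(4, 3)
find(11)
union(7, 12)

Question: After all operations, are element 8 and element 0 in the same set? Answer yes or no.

Answer: no

Derivation:
Step 1: find(9) -> no change; set of 9 is {9}
Step 2: union(1, 4) -> merged; set of 1 now {1, 4}
Step 3: union(3, 2) -> merged; set of 3 now {2, 3}
Step 4: find(6) -> no change; set of 6 is {6}
Step 5: union(7, 8) -> merged; set of 7 now {7, 8}
Step 6: union(1, 6) -> merged; set of 1 now {1, 4, 6}
Step 7: union(10, 4) -> merged; set of 10 now {1, 4, 6, 10}
Step 8: find(11) -> no change; set of 11 is {11}
Step 9: union(2, 4) -> merged; set of 2 now {1, 2, 3, 4, 6, 10}
Step 10: union(4, 3) -> already same set; set of 4 now {1, 2, 3, 4, 6, 10}
Step 11: find(11) -> no change; set of 11 is {11}
Step 12: union(7, 12) -> merged; set of 7 now {7, 8, 12}
Set of 8: {7, 8, 12}; 0 is not a member.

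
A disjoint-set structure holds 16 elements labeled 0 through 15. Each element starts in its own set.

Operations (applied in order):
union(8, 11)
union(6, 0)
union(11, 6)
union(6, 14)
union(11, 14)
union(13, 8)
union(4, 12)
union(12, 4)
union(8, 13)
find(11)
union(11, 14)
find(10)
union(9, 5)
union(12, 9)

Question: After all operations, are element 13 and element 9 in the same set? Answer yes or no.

Answer: no

Derivation:
Step 1: union(8, 11) -> merged; set of 8 now {8, 11}
Step 2: union(6, 0) -> merged; set of 6 now {0, 6}
Step 3: union(11, 6) -> merged; set of 11 now {0, 6, 8, 11}
Step 4: union(6, 14) -> merged; set of 6 now {0, 6, 8, 11, 14}
Step 5: union(11, 14) -> already same set; set of 11 now {0, 6, 8, 11, 14}
Step 6: union(13, 8) -> merged; set of 13 now {0, 6, 8, 11, 13, 14}
Step 7: union(4, 12) -> merged; set of 4 now {4, 12}
Step 8: union(12, 4) -> already same set; set of 12 now {4, 12}
Step 9: union(8, 13) -> already same set; set of 8 now {0, 6, 8, 11, 13, 14}
Step 10: find(11) -> no change; set of 11 is {0, 6, 8, 11, 13, 14}
Step 11: union(11, 14) -> already same set; set of 11 now {0, 6, 8, 11, 13, 14}
Step 12: find(10) -> no change; set of 10 is {10}
Step 13: union(9, 5) -> merged; set of 9 now {5, 9}
Step 14: union(12, 9) -> merged; set of 12 now {4, 5, 9, 12}
Set of 13: {0, 6, 8, 11, 13, 14}; 9 is not a member.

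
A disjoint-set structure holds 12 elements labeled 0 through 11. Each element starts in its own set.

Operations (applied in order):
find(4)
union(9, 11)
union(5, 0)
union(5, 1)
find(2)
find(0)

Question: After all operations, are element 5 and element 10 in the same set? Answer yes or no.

Step 1: find(4) -> no change; set of 4 is {4}
Step 2: union(9, 11) -> merged; set of 9 now {9, 11}
Step 3: union(5, 0) -> merged; set of 5 now {0, 5}
Step 4: union(5, 1) -> merged; set of 5 now {0, 1, 5}
Step 5: find(2) -> no change; set of 2 is {2}
Step 6: find(0) -> no change; set of 0 is {0, 1, 5}
Set of 5: {0, 1, 5}; 10 is not a member.

Answer: no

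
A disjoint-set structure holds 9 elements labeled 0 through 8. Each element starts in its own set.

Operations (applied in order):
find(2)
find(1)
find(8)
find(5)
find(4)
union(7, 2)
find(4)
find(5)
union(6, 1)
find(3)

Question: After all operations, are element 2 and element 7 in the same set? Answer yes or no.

Step 1: find(2) -> no change; set of 2 is {2}
Step 2: find(1) -> no change; set of 1 is {1}
Step 3: find(8) -> no change; set of 8 is {8}
Step 4: find(5) -> no change; set of 5 is {5}
Step 5: find(4) -> no change; set of 4 is {4}
Step 6: union(7, 2) -> merged; set of 7 now {2, 7}
Step 7: find(4) -> no change; set of 4 is {4}
Step 8: find(5) -> no change; set of 5 is {5}
Step 9: union(6, 1) -> merged; set of 6 now {1, 6}
Step 10: find(3) -> no change; set of 3 is {3}
Set of 2: {2, 7}; 7 is a member.

Answer: yes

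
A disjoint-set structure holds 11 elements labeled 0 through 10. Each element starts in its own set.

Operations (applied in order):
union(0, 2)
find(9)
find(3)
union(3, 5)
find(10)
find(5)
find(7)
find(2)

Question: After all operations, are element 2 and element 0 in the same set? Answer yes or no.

Answer: yes

Derivation:
Step 1: union(0, 2) -> merged; set of 0 now {0, 2}
Step 2: find(9) -> no change; set of 9 is {9}
Step 3: find(3) -> no change; set of 3 is {3}
Step 4: union(3, 5) -> merged; set of 3 now {3, 5}
Step 5: find(10) -> no change; set of 10 is {10}
Step 6: find(5) -> no change; set of 5 is {3, 5}
Step 7: find(7) -> no change; set of 7 is {7}
Step 8: find(2) -> no change; set of 2 is {0, 2}
Set of 2: {0, 2}; 0 is a member.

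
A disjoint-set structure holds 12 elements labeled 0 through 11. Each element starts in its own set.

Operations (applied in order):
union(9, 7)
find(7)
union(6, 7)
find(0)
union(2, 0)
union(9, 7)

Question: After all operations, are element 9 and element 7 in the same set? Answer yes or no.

Step 1: union(9, 7) -> merged; set of 9 now {7, 9}
Step 2: find(7) -> no change; set of 7 is {7, 9}
Step 3: union(6, 7) -> merged; set of 6 now {6, 7, 9}
Step 4: find(0) -> no change; set of 0 is {0}
Step 5: union(2, 0) -> merged; set of 2 now {0, 2}
Step 6: union(9, 7) -> already same set; set of 9 now {6, 7, 9}
Set of 9: {6, 7, 9}; 7 is a member.

Answer: yes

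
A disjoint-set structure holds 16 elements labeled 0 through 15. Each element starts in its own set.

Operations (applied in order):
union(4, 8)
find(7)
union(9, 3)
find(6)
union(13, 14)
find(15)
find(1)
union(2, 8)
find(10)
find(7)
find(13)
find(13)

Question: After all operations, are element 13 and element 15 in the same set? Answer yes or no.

Answer: no

Derivation:
Step 1: union(4, 8) -> merged; set of 4 now {4, 8}
Step 2: find(7) -> no change; set of 7 is {7}
Step 3: union(9, 3) -> merged; set of 9 now {3, 9}
Step 4: find(6) -> no change; set of 6 is {6}
Step 5: union(13, 14) -> merged; set of 13 now {13, 14}
Step 6: find(15) -> no change; set of 15 is {15}
Step 7: find(1) -> no change; set of 1 is {1}
Step 8: union(2, 8) -> merged; set of 2 now {2, 4, 8}
Step 9: find(10) -> no change; set of 10 is {10}
Step 10: find(7) -> no change; set of 7 is {7}
Step 11: find(13) -> no change; set of 13 is {13, 14}
Step 12: find(13) -> no change; set of 13 is {13, 14}
Set of 13: {13, 14}; 15 is not a member.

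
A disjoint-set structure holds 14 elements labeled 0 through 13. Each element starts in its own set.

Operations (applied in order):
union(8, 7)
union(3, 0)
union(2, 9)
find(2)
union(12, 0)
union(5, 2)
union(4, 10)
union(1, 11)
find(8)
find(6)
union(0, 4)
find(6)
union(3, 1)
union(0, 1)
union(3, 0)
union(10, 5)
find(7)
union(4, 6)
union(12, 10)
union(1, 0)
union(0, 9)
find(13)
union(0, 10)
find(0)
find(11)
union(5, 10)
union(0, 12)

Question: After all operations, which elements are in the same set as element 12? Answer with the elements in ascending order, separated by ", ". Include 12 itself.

Step 1: union(8, 7) -> merged; set of 8 now {7, 8}
Step 2: union(3, 0) -> merged; set of 3 now {0, 3}
Step 3: union(2, 9) -> merged; set of 2 now {2, 9}
Step 4: find(2) -> no change; set of 2 is {2, 9}
Step 5: union(12, 0) -> merged; set of 12 now {0, 3, 12}
Step 6: union(5, 2) -> merged; set of 5 now {2, 5, 9}
Step 7: union(4, 10) -> merged; set of 4 now {4, 10}
Step 8: union(1, 11) -> merged; set of 1 now {1, 11}
Step 9: find(8) -> no change; set of 8 is {7, 8}
Step 10: find(6) -> no change; set of 6 is {6}
Step 11: union(0, 4) -> merged; set of 0 now {0, 3, 4, 10, 12}
Step 12: find(6) -> no change; set of 6 is {6}
Step 13: union(3, 1) -> merged; set of 3 now {0, 1, 3, 4, 10, 11, 12}
Step 14: union(0, 1) -> already same set; set of 0 now {0, 1, 3, 4, 10, 11, 12}
Step 15: union(3, 0) -> already same set; set of 3 now {0, 1, 3, 4, 10, 11, 12}
Step 16: union(10, 5) -> merged; set of 10 now {0, 1, 2, 3, 4, 5, 9, 10, 11, 12}
Step 17: find(7) -> no change; set of 7 is {7, 8}
Step 18: union(4, 6) -> merged; set of 4 now {0, 1, 2, 3, 4, 5, 6, 9, 10, 11, 12}
Step 19: union(12, 10) -> already same set; set of 12 now {0, 1, 2, 3, 4, 5, 6, 9, 10, 11, 12}
Step 20: union(1, 0) -> already same set; set of 1 now {0, 1, 2, 3, 4, 5, 6, 9, 10, 11, 12}
Step 21: union(0, 9) -> already same set; set of 0 now {0, 1, 2, 3, 4, 5, 6, 9, 10, 11, 12}
Step 22: find(13) -> no change; set of 13 is {13}
Step 23: union(0, 10) -> already same set; set of 0 now {0, 1, 2, 3, 4, 5, 6, 9, 10, 11, 12}
Step 24: find(0) -> no change; set of 0 is {0, 1, 2, 3, 4, 5, 6, 9, 10, 11, 12}
Step 25: find(11) -> no change; set of 11 is {0, 1, 2, 3, 4, 5, 6, 9, 10, 11, 12}
Step 26: union(5, 10) -> already same set; set of 5 now {0, 1, 2, 3, 4, 5, 6, 9, 10, 11, 12}
Step 27: union(0, 12) -> already same set; set of 0 now {0, 1, 2, 3, 4, 5, 6, 9, 10, 11, 12}
Component of 12: {0, 1, 2, 3, 4, 5, 6, 9, 10, 11, 12}

Answer: 0, 1, 2, 3, 4, 5, 6, 9, 10, 11, 12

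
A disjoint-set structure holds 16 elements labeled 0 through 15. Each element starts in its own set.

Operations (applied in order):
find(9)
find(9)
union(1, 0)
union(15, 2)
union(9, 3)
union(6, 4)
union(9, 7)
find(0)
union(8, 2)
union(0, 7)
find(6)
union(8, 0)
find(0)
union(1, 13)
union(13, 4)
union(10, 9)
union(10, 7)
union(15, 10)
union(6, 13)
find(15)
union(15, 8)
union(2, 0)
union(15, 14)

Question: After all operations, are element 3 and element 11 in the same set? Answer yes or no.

Step 1: find(9) -> no change; set of 9 is {9}
Step 2: find(9) -> no change; set of 9 is {9}
Step 3: union(1, 0) -> merged; set of 1 now {0, 1}
Step 4: union(15, 2) -> merged; set of 15 now {2, 15}
Step 5: union(9, 3) -> merged; set of 9 now {3, 9}
Step 6: union(6, 4) -> merged; set of 6 now {4, 6}
Step 7: union(9, 7) -> merged; set of 9 now {3, 7, 9}
Step 8: find(0) -> no change; set of 0 is {0, 1}
Step 9: union(8, 2) -> merged; set of 8 now {2, 8, 15}
Step 10: union(0, 7) -> merged; set of 0 now {0, 1, 3, 7, 9}
Step 11: find(6) -> no change; set of 6 is {4, 6}
Step 12: union(8, 0) -> merged; set of 8 now {0, 1, 2, 3, 7, 8, 9, 15}
Step 13: find(0) -> no change; set of 0 is {0, 1, 2, 3, 7, 8, 9, 15}
Step 14: union(1, 13) -> merged; set of 1 now {0, 1, 2, 3, 7, 8, 9, 13, 15}
Step 15: union(13, 4) -> merged; set of 13 now {0, 1, 2, 3, 4, 6, 7, 8, 9, 13, 15}
Step 16: union(10, 9) -> merged; set of 10 now {0, 1, 2, 3, 4, 6, 7, 8, 9, 10, 13, 15}
Step 17: union(10, 7) -> already same set; set of 10 now {0, 1, 2, 3, 4, 6, 7, 8, 9, 10, 13, 15}
Step 18: union(15, 10) -> already same set; set of 15 now {0, 1, 2, 3, 4, 6, 7, 8, 9, 10, 13, 15}
Step 19: union(6, 13) -> already same set; set of 6 now {0, 1, 2, 3, 4, 6, 7, 8, 9, 10, 13, 15}
Step 20: find(15) -> no change; set of 15 is {0, 1, 2, 3, 4, 6, 7, 8, 9, 10, 13, 15}
Step 21: union(15, 8) -> already same set; set of 15 now {0, 1, 2, 3, 4, 6, 7, 8, 9, 10, 13, 15}
Step 22: union(2, 0) -> already same set; set of 2 now {0, 1, 2, 3, 4, 6, 7, 8, 9, 10, 13, 15}
Step 23: union(15, 14) -> merged; set of 15 now {0, 1, 2, 3, 4, 6, 7, 8, 9, 10, 13, 14, 15}
Set of 3: {0, 1, 2, 3, 4, 6, 7, 8, 9, 10, 13, 14, 15}; 11 is not a member.

Answer: no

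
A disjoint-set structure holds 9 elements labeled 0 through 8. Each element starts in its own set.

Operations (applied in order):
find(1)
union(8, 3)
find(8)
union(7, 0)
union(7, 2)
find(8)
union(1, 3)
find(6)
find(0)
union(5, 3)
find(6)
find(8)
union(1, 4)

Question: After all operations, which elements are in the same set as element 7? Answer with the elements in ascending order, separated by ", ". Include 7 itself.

Answer: 0, 2, 7

Derivation:
Step 1: find(1) -> no change; set of 1 is {1}
Step 2: union(8, 3) -> merged; set of 8 now {3, 8}
Step 3: find(8) -> no change; set of 8 is {3, 8}
Step 4: union(7, 0) -> merged; set of 7 now {0, 7}
Step 5: union(7, 2) -> merged; set of 7 now {0, 2, 7}
Step 6: find(8) -> no change; set of 8 is {3, 8}
Step 7: union(1, 3) -> merged; set of 1 now {1, 3, 8}
Step 8: find(6) -> no change; set of 6 is {6}
Step 9: find(0) -> no change; set of 0 is {0, 2, 7}
Step 10: union(5, 3) -> merged; set of 5 now {1, 3, 5, 8}
Step 11: find(6) -> no change; set of 6 is {6}
Step 12: find(8) -> no change; set of 8 is {1, 3, 5, 8}
Step 13: union(1, 4) -> merged; set of 1 now {1, 3, 4, 5, 8}
Component of 7: {0, 2, 7}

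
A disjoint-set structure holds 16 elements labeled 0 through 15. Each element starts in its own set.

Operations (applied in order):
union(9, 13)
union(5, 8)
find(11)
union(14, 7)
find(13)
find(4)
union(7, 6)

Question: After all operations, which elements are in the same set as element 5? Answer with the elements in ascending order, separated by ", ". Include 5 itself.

Answer: 5, 8

Derivation:
Step 1: union(9, 13) -> merged; set of 9 now {9, 13}
Step 2: union(5, 8) -> merged; set of 5 now {5, 8}
Step 3: find(11) -> no change; set of 11 is {11}
Step 4: union(14, 7) -> merged; set of 14 now {7, 14}
Step 5: find(13) -> no change; set of 13 is {9, 13}
Step 6: find(4) -> no change; set of 4 is {4}
Step 7: union(7, 6) -> merged; set of 7 now {6, 7, 14}
Component of 5: {5, 8}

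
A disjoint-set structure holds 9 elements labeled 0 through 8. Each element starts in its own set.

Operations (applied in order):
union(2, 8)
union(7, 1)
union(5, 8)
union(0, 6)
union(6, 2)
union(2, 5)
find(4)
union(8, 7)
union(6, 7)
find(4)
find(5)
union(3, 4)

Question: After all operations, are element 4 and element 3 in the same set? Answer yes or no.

Step 1: union(2, 8) -> merged; set of 2 now {2, 8}
Step 2: union(7, 1) -> merged; set of 7 now {1, 7}
Step 3: union(5, 8) -> merged; set of 5 now {2, 5, 8}
Step 4: union(0, 6) -> merged; set of 0 now {0, 6}
Step 5: union(6, 2) -> merged; set of 6 now {0, 2, 5, 6, 8}
Step 6: union(2, 5) -> already same set; set of 2 now {0, 2, 5, 6, 8}
Step 7: find(4) -> no change; set of 4 is {4}
Step 8: union(8, 7) -> merged; set of 8 now {0, 1, 2, 5, 6, 7, 8}
Step 9: union(6, 7) -> already same set; set of 6 now {0, 1, 2, 5, 6, 7, 8}
Step 10: find(4) -> no change; set of 4 is {4}
Step 11: find(5) -> no change; set of 5 is {0, 1, 2, 5, 6, 7, 8}
Step 12: union(3, 4) -> merged; set of 3 now {3, 4}
Set of 4: {3, 4}; 3 is a member.

Answer: yes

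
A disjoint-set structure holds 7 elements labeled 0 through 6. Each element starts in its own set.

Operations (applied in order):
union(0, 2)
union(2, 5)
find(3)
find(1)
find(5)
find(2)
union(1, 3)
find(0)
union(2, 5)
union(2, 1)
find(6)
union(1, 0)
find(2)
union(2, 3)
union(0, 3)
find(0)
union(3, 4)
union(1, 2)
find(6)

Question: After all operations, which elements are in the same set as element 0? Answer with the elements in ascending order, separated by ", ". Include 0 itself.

Step 1: union(0, 2) -> merged; set of 0 now {0, 2}
Step 2: union(2, 5) -> merged; set of 2 now {0, 2, 5}
Step 3: find(3) -> no change; set of 3 is {3}
Step 4: find(1) -> no change; set of 1 is {1}
Step 5: find(5) -> no change; set of 5 is {0, 2, 5}
Step 6: find(2) -> no change; set of 2 is {0, 2, 5}
Step 7: union(1, 3) -> merged; set of 1 now {1, 3}
Step 8: find(0) -> no change; set of 0 is {0, 2, 5}
Step 9: union(2, 5) -> already same set; set of 2 now {0, 2, 5}
Step 10: union(2, 1) -> merged; set of 2 now {0, 1, 2, 3, 5}
Step 11: find(6) -> no change; set of 6 is {6}
Step 12: union(1, 0) -> already same set; set of 1 now {0, 1, 2, 3, 5}
Step 13: find(2) -> no change; set of 2 is {0, 1, 2, 3, 5}
Step 14: union(2, 3) -> already same set; set of 2 now {0, 1, 2, 3, 5}
Step 15: union(0, 3) -> already same set; set of 0 now {0, 1, 2, 3, 5}
Step 16: find(0) -> no change; set of 0 is {0, 1, 2, 3, 5}
Step 17: union(3, 4) -> merged; set of 3 now {0, 1, 2, 3, 4, 5}
Step 18: union(1, 2) -> already same set; set of 1 now {0, 1, 2, 3, 4, 5}
Step 19: find(6) -> no change; set of 6 is {6}
Component of 0: {0, 1, 2, 3, 4, 5}

Answer: 0, 1, 2, 3, 4, 5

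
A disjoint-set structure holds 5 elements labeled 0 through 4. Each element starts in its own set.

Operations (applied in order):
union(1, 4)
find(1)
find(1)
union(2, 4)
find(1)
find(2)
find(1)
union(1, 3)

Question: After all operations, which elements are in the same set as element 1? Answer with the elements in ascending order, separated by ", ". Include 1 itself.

Step 1: union(1, 4) -> merged; set of 1 now {1, 4}
Step 2: find(1) -> no change; set of 1 is {1, 4}
Step 3: find(1) -> no change; set of 1 is {1, 4}
Step 4: union(2, 4) -> merged; set of 2 now {1, 2, 4}
Step 5: find(1) -> no change; set of 1 is {1, 2, 4}
Step 6: find(2) -> no change; set of 2 is {1, 2, 4}
Step 7: find(1) -> no change; set of 1 is {1, 2, 4}
Step 8: union(1, 3) -> merged; set of 1 now {1, 2, 3, 4}
Component of 1: {1, 2, 3, 4}

Answer: 1, 2, 3, 4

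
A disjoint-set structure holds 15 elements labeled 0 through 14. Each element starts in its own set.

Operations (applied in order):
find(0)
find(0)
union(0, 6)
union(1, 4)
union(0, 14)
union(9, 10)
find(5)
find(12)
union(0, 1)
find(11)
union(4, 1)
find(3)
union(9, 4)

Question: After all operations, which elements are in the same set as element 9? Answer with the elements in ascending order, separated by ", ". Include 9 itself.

Step 1: find(0) -> no change; set of 0 is {0}
Step 2: find(0) -> no change; set of 0 is {0}
Step 3: union(0, 6) -> merged; set of 0 now {0, 6}
Step 4: union(1, 4) -> merged; set of 1 now {1, 4}
Step 5: union(0, 14) -> merged; set of 0 now {0, 6, 14}
Step 6: union(9, 10) -> merged; set of 9 now {9, 10}
Step 7: find(5) -> no change; set of 5 is {5}
Step 8: find(12) -> no change; set of 12 is {12}
Step 9: union(0, 1) -> merged; set of 0 now {0, 1, 4, 6, 14}
Step 10: find(11) -> no change; set of 11 is {11}
Step 11: union(4, 1) -> already same set; set of 4 now {0, 1, 4, 6, 14}
Step 12: find(3) -> no change; set of 3 is {3}
Step 13: union(9, 4) -> merged; set of 9 now {0, 1, 4, 6, 9, 10, 14}
Component of 9: {0, 1, 4, 6, 9, 10, 14}

Answer: 0, 1, 4, 6, 9, 10, 14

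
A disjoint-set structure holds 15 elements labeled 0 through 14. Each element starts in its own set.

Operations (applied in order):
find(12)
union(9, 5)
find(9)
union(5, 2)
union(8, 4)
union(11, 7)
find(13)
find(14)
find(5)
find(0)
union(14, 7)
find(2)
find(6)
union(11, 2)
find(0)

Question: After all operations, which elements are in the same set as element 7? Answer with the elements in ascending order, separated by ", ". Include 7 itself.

Answer: 2, 5, 7, 9, 11, 14

Derivation:
Step 1: find(12) -> no change; set of 12 is {12}
Step 2: union(9, 5) -> merged; set of 9 now {5, 9}
Step 3: find(9) -> no change; set of 9 is {5, 9}
Step 4: union(5, 2) -> merged; set of 5 now {2, 5, 9}
Step 5: union(8, 4) -> merged; set of 8 now {4, 8}
Step 6: union(11, 7) -> merged; set of 11 now {7, 11}
Step 7: find(13) -> no change; set of 13 is {13}
Step 8: find(14) -> no change; set of 14 is {14}
Step 9: find(5) -> no change; set of 5 is {2, 5, 9}
Step 10: find(0) -> no change; set of 0 is {0}
Step 11: union(14, 7) -> merged; set of 14 now {7, 11, 14}
Step 12: find(2) -> no change; set of 2 is {2, 5, 9}
Step 13: find(6) -> no change; set of 6 is {6}
Step 14: union(11, 2) -> merged; set of 11 now {2, 5, 7, 9, 11, 14}
Step 15: find(0) -> no change; set of 0 is {0}
Component of 7: {2, 5, 7, 9, 11, 14}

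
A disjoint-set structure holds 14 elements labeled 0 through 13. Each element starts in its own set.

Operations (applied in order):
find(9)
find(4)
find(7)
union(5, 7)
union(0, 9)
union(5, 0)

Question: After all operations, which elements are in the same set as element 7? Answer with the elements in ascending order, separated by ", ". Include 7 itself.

Answer: 0, 5, 7, 9

Derivation:
Step 1: find(9) -> no change; set of 9 is {9}
Step 2: find(4) -> no change; set of 4 is {4}
Step 3: find(7) -> no change; set of 7 is {7}
Step 4: union(5, 7) -> merged; set of 5 now {5, 7}
Step 5: union(0, 9) -> merged; set of 0 now {0, 9}
Step 6: union(5, 0) -> merged; set of 5 now {0, 5, 7, 9}
Component of 7: {0, 5, 7, 9}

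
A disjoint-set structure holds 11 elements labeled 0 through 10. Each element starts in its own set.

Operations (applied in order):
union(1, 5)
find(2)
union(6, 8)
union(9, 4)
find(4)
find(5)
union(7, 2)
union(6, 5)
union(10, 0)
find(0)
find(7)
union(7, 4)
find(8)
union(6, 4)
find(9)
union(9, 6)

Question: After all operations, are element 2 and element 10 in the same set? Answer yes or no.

Answer: no

Derivation:
Step 1: union(1, 5) -> merged; set of 1 now {1, 5}
Step 2: find(2) -> no change; set of 2 is {2}
Step 3: union(6, 8) -> merged; set of 6 now {6, 8}
Step 4: union(9, 4) -> merged; set of 9 now {4, 9}
Step 5: find(4) -> no change; set of 4 is {4, 9}
Step 6: find(5) -> no change; set of 5 is {1, 5}
Step 7: union(7, 2) -> merged; set of 7 now {2, 7}
Step 8: union(6, 5) -> merged; set of 6 now {1, 5, 6, 8}
Step 9: union(10, 0) -> merged; set of 10 now {0, 10}
Step 10: find(0) -> no change; set of 0 is {0, 10}
Step 11: find(7) -> no change; set of 7 is {2, 7}
Step 12: union(7, 4) -> merged; set of 7 now {2, 4, 7, 9}
Step 13: find(8) -> no change; set of 8 is {1, 5, 6, 8}
Step 14: union(6, 4) -> merged; set of 6 now {1, 2, 4, 5, 6, 7, 8, 9}
Step 15: find(9) -> no change; set of 9 is {1, 2, 4, 5, 6, 7, 8, 9}
Step 16: union(9, 6) -> already same set; set of 9 now {1, 2, 4, 5, 6, 7, 8, 9}
Set of 2: {1, 2, 4, 5, 6, 7, 8, 9}; 10 is not a member.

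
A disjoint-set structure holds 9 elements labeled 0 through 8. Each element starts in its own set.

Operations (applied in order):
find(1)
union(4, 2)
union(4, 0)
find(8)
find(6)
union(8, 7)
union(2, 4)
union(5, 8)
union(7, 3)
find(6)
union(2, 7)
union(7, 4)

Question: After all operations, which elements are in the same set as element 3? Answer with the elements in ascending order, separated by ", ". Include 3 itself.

Answer: 0, 2, 3, 4, 5, 7, 8

Derivation:
Step 1: find(1) -> no change; set of 1 is {1}
Step 2: union(4, 2) -> merged; set of 4 now {2, 4}
Step 3: union(4, 0) -> merged; set of 4 now {0, 2, 4}
Step 4: find(8) -> no change; set of 8 is {8}
Step 5: find(6) -> no change; set of 6 is {6}
Step 6: union(8, 7) -> merged; set of 8 now {7, 8}
Step 7: union(2, 4) -> already same set; set of 2 now {0, 2, 4}
Step 8: union(5, 8) -> merged; set of 5 now {5, 7, 8}
Step 9: union(7, 3) -> merged; set of 7 now {3, 5, 7, 8}
Step 10: find(6) -> no change; set of 6 is {6}
Step 11: union(2, 7) -> merged; set of 2 now {0, 2, 3, 4, 5, 7, 8}
Step 12: union(7, 4) -> already same set; set of 7 now {0, 2, 3, 4, 5, 7, 8}
Component of 3: {0, 2, 3, 4, 5, 7, 8}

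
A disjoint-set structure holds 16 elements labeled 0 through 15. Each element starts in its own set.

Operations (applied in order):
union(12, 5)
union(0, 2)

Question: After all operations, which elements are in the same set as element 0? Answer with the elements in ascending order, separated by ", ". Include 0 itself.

Answer: 0, 2

Derivation:
Step 1: union(12, 5) -> merged; set of 12 now {5, 12}
Step 2: union(0, 2) -> merged; set of 0 now {0, 2}
Component of 0: {0, 2}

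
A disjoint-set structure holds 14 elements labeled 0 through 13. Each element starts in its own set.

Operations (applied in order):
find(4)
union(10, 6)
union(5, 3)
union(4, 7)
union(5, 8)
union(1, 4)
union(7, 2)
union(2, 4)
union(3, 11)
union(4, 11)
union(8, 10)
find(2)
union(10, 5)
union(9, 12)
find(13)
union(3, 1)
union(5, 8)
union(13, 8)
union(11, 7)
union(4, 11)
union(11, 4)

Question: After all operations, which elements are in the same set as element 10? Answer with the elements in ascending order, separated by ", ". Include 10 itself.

Answer: 1, 2, 3, 4, 5, 6, 7, 8, 10, 11, 13

Derivation:
Step 1: find(4) -> no change; set of 4 is {4}
Step 2: union(10, 6) -> merged; set of 10 now {6, 10}
Step 3: union(5, 3) -> merged; set of 5 now {3, 5}
Step 4: union(4, 7) -> merged; set of 4 now {4, 7}
Step 5: union(5, 8) -> merged; set of 5 now {3, 5, 8}
Step 6: union(1, 4) -> merged; set of 1 now {1, 4, 7}
Step 7: union(7, 2) -> merged; set of 7 now {1, 2, 4, 7}
Step 8: union(2, 4) -> already same set; set of 2 now {1, 2, 4, 7}
Step 9: union(3, 11) -> merged; set of 3 now {3, 5, 8, 11}
Step 10: union(4, 11) -> merged; set of 4 now {1, 2, 3, 4, 5, 7, 8, 11}
Step 11: union(8, 10) -> merged; set of 8 now {1, 2, 3, 4, 5, 6, 7, 8, 10, 11}
Step 12: find(2) -> no change; set of 2 is {1, 2, 3, 4, 5, 6, 7, 8, 10, 11}
Step 13: union(10, 5) -> already same set; set of 10 now {1, 2, 3, 4, 5, 6, 7, 8, 10, 11}
Step 14: union(9, 12) -> merged; set of 9 now {9, 12}
Step 15: find(13) -> no change; set of 13 is {13}
Step 16: union(3, 1) -> already same set; set of 3 now {1, 2, 3, 4, 5, 6, 7, 8, 10, 11}
Step 17: union(5, 8) -> already same set; set of 5 now {1, 2, 3, 4, 5, 6, 7, 8, 10, 11}
Step 18: union(13, 8) -> merged; set of 13 now {1, 2, 3, 4, 5, 6, 7, 8, 10, 11, 13}
Step 19: union(11, 7) -> already same set; set of 11 now {1, 2, 3, 4, 5, 6, 7, 8, 10, 11, 13}
Step 20: union(4, 11) -> already same set; set of 4 now {1, 2, 3, 4, 5, 6, 7, 8, 10, 11, 13}
Step 21: union(11, 4) -> already same set; set of 11 now {1, 2, 3, 4, 5, 6, 7, 8, 10, 11, 13}
Component of 10: {1, 2, 3, 4, 5, 6, 7, 8, 10, 11, 13}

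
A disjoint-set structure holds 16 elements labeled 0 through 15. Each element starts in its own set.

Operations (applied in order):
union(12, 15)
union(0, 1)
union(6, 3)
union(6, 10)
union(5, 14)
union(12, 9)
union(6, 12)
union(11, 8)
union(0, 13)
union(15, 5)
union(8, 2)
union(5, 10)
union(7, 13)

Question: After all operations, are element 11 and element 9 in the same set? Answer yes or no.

Answer: no

Derivation:
Step 1: union(12, 15) -> merged; set of 12 now {12, 15}
Step 2: union(0, 1) -> merged; set of 0 now {0, 1}
Step 3: union(6, 3) -> merged; set of 6 now {3, 6}
Step 4: union(6, 10) -> merged; set of 6 now {3, 6, 10}
Step 5: union(5, 14) -> merged; set of 5 now {5, 14}
Step 6: union(12, 9) -> merged; set of 12 now {9, 12, 15}
Step 7: union(6, 12) -> merged; set of 6 now {3, 6, 9, 10, 12, 15}
Step 8: union(11, 8) -> merged; set of 11 now {8, 11}
Step 9: union(0, 13) -> merged; set of 0 now {0, 1, 13}
Step 10: union(15, 5) -> merged; set of 15 now {3, 5, 6, 9, 10, 12, 14, 15}
Step 11: union(8, 2) -> merged; set of 8 now {2, 8, 11}
Step 12: union(5, 10) -> already same set; set of 5 now {3, 5, 6, 9, 10, 12, 14, 15}
Step 13: union(7, 13) -> merged; set of 7 now {0, 1, 7, 13}
Set of 11: {2, 8, 11}; 9 is not a member.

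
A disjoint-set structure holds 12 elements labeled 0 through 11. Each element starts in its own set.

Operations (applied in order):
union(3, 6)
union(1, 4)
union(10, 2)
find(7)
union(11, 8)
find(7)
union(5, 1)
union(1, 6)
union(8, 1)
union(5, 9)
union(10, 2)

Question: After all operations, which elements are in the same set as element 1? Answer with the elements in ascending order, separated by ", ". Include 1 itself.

Step 1: union(3, 6) -> merged; set of 3 now {3, 6}
Step 2: union(1, 4) -> merged; set of 1 now {1, 4}
Step 3: union(10, 2) -> merged; set of 10 now {2, 10}
Step 4: find(7) -> no change; set of 7 is {7}
Step 5: union(11, 8) -> merged; set of 11 now {8, 11}
Step 6: find(7) -> no change; set of 7 is {7}
Step 7: union(5, 1) -> merged; set of 5 now {1, 4, 5}
Step 8: union(1, 6) -> merged; set of 1 now {1, 3, 4, 5, 6}
Step 9: union(8, 1) -> merged; set of 8 now {1, 3, 4, 5, 6, 8, 11}
Step 10: union(5, 9) -> merged; set of 5 now {1, 3, 4, 5, 6, 8, 9, 11}
Step 11: union(10, 2) -> already same set; set of 10 now {2, 10}
Component of 1: {1, 3, 4, 5, 6, 8, 9, 11}

Answer: 1, 3, 4, 5, 6, 8, 9, 11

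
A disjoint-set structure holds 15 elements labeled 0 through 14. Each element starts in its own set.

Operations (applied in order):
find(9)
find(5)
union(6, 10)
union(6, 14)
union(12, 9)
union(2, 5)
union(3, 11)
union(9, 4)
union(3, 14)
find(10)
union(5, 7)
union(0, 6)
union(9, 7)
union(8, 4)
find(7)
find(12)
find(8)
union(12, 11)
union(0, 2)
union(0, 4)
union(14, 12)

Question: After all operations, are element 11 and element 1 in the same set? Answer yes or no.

Answer: no

Derivation:
Step 1: find(9) -> no change; set of 9 is {9}
Step 2: find(5) -> no change; set of 5 is {5}
Step 3: union(6, 10) -> merged; set of 6 now {6, 10}
Step 4: union(6, 14) -> merged; set of 6 now {6, 10, 14}
Step 5: union(12, 9) -> merged; set of 12 now {9, 12}
Step 6: union(2, 5) -> merged; set of 2 now {2, 5}
Step 7: union(3, 11) -> merged; set of 3 now {3, 11}
Step 8: union(9, 4) -> merged; set of 9 now {4, 9, 12}
Step 9: union(3, 14) -> merged; set of 3 now {3, 6, 10, 11, 14}
Step 10: find(10) -> no change; set of 10 is {3, 6, 10, 11, 14}
Step 11: union(5, 7) -> merged; set of 5 now {2, 5, 7}
Step 12: union(0, 6) -> merged; set of 0 now {0, 3, 6, 10, 11, 14}
Step 13: union(9, 7) -> merged; set of 9 now {2, 4, 5, 7, 9, 12}
Step 14: union(8, 4) -> merged; set of 8 now {2, 4, 5, 7, 8, 9, 12}
Step 15: find(7) -> no change; set of 7 is {2, 4, 5, 7, 8, 9, 12}
Step 16: find(12) -> no change; set of 12 is {2, 4, 5, 7, 8, 9, 12}
Step 17: find(8) -> no change; set of 8 is {2, 4, 5, 7, 8, 9, 12}
Step 18: union(12, 11) -> merged; set of 12 now {0, 2, 3, 4, 5, 6, 7, 8, 9, 10, 11, 12, 14}
Step 19: union(0, 2) -> already same set; set of 0 now {0, 2, 3, 4, 5, 6, 7, 8, 9, 10, 11, 12, 14}
Step 20: union(0, 4) -> already same set; set of 0 now {0, 2, 3, 4, 5, 6, 7, 8, 9, 10, 11, 12, 14}
Step 21: union(14, 12) -> already same set; set of 14 now {0, 2, 3, 4, 5, 6, 7, 8, 9, 10, 11, 12, 14}
Set of 11: {0, 2, 3, 4, 5, 6, 7, 8, 9, 10, 11, 12, 14}; 1 is not a member.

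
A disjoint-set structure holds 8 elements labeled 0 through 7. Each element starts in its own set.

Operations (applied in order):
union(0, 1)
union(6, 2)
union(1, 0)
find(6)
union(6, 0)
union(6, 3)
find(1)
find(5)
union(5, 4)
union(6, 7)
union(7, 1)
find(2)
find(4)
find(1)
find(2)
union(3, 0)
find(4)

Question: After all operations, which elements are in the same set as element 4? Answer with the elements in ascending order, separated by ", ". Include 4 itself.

Step 1: union(0, 1) -> merged; set of 0 now {0, 1}
Step 2: union(6, 2) -> merged; set of 6 now {2, 6}
Step 3: union(1, 0) -> already same set; set of 1 now {0, 1}
Step 4: find(6) -> no change; set of 6 is {2, 6}
Step 5: union(6, 0) -> merged; set of 6 now {0, 1, 2, 6}
Step 6: union(6, 3) -> merged; set of 6 now {0, 1, 2, 3, 6}
Step 7: find(1) -> no change; set of 1 is {0, 1, 2, 3, 6}
Step 8: find(5) -> no change; set of 5 is {5}
Step 9: union(5, 4) -> merged; set of 5 now {4, 5}
Step 10: union(6, 7) -> merged; set of 6 now {0, 1, 2, 3, 6, 7}
Step 11: union(7, 1) -> already same set; set of 7 now {0, 1, 2, 3, 6, 7}
Step 12: find(2) -> no change; set of 2 is {0, 1, 2, 3, 6, 7}
Step 13: find(4) -> no change; set of 4 is {4, 5}
Step 14: find(1) -> no change; set of 1 is {0, 1, 2, 3, 6, 7}
Step 15: find(2) -> no change; set of 2 is {0, 1, 2, 3, 6, 7}
Step 16: union(3, 0) -> already same set; set of 3 now {0, 1, 2, 3, 6, 7}
Step 17: find(4) -> no change; set of 4 is {4, 5}
Component of 4: {4, 5}

Answer: 4, 5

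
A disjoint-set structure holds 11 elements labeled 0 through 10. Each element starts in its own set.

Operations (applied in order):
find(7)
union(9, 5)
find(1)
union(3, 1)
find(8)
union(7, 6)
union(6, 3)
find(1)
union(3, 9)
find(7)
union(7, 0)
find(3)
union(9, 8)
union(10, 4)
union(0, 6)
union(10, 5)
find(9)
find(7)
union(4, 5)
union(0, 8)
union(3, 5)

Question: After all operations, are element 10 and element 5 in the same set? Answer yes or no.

Step 1: find(7) -> no change; set of 7 is {7}
Step 2: union(9, 5) -> merged; set of 9 now {5, 9}
Step 3: find(1) -> no change; set of 1 is {1}
Step 4: union(3, 1) -> merged; set of 3 now {1, 3}
Step 5: find(8) -> no change; set of 8 is {8}
Step 6: union(7, 6) -> merged; set of 7 now {6, 7}
Step 7: union(6, 3) -> merged; set of 6 now {1, 3, 6, 7}
Step 8: find(1) -> no change; set of 1 is {1, 3, 6, 7}
Step 9: union(3, 9) -> merged; set of 3 now {1, 3, 5, 6, 7, 9}
Step 10: find(7) -> no change; set of 7 is {1, 3, 5, 6, 7, 9}
Step 11: union(7, 0) -> merged; set of 7 now {0, 1, 3, 5, 6, 7, 9}
Step 12: find(3) -> no change; set of 3 is {0, 1, 3, 5, 6, 7, 9}
Step 13: union(9, 8) -> merged; set of 9 now {0, 1, 3, 5, 6, 7, 8, 9}
Step 14: union(10, 4) -> merged; set of 10 now {4, 10}
Step 15: union(0, 6) -> already same set; set of 0 now {0, 1, 3, 5, 6, 7, 8, 9}
Step 16: union(10, 5) -> merged; set of 10 now {0, 1, 3, 4, 5, 6, 7, 8, 9, 10}
Step 17: find(9) -> no change; set of 9 is {0, 1, 3, 4, 5, 6, 7, 8, 9, 10}
Step 18: find(7) -> no change; set of 7 is {0, 1, 3, 4, 5, 6, 7, 8, 9, 10}
Step 19: union(4, 5) -> already same set; set of 4 now {0, 1, 3, 4, 5, 6, 7, 8, 9, 10}
Step 20: union(0, 8) -> already same set; set of 0 now {0, 1, 3, 4, 5, 6, 7, 8, 9, 10}
Step 21: union(3, 5) -> already same set; set of 3 now {0, 1, 3, 4, 5, 6, 7, 8, 9, 10}
Set of 10: {0, 1, 3, 4, 5, 6, 7, 8, 9, 10}; 5 is a member.

Answer: yes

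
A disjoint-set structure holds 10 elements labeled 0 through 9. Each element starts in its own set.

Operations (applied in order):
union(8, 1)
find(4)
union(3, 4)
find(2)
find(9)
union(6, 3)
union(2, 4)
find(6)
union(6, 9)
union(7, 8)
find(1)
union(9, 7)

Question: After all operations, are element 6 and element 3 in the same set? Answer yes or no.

Step 1: union(8, 1) -> merged; set of 8 now {1, 8}
Step 2: find(4) -> no change; set of 4 is {4}
Step 3: union(3, 4) -> merged; set of 3 now {3, 4}
Step 4: find(2) -> no change; set of 2 is {2}
Step 5: find(9) -> no change; set of 9 is {9}
Step 6: union(6, 3) -> merged; set of 6 now {3, 4, 6}
Step 7: union(2, 4) -> merged; set of 2 now {2, 3, 4, 6}
Step 8: find(6) -> no change; set of 6 is {2, 3, 4, 6}
Step 9: union(6, 9) -> merged; set of 6 now {2, 3, 4, 6, 9}
Step 10: union(7, 8) -> merged; set of 7 now {1, 7, 8}
Step 11: find(1) -> no change; set of 1 is {1, 7, 8}
Step 12: union(9, 7) -> merged; set of 9 now {1, 2, 3, 4, 6, 7, 8, 9}
Set of 6: {1, 2, 3, 4, 6, 7, 8, 9}; 3 is a member.

Answer: yes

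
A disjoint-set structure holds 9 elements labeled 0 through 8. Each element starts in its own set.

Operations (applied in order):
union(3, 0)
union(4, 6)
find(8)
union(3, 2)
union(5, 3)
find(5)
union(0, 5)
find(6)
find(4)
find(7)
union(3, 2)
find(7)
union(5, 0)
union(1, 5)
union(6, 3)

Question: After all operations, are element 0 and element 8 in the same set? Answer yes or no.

Answer: no

Derivation:
Step 1: union(3, 0) -> merged; set of 3 now {0, 3}
Step 2: union(4, 6) -> merged; set of 4 now {4, 6}
Step 3: find(8) -> no change; set of 8 is {8}
Step 4: union(3, 2) -> merged; set of 3 now {0, 2, 3}
Step 5: union(5, 3) -> merged; set of 5 now {0, 2, 3, 5}
Step 6: find(5) -> no change; set of 5 is {0, 2, 3, 5}
Step 7: union(0, 5) -> already same set; set of 0 now {0, 2, 3, 5}
Step 8: find(6) -> no change; set of 6 is {4, 6}
Step 9: find(4) -> no change; set of 4 is {4, 6}
Step 10: find(7) -> no change; set of 7 is {7}
Step 11: union(3, 2) -> already same set; set of 3 now {0, 2, 3, 5}
Step 12: find(7) -> no change; set of 7 is {7}
Step 13: union(5, 0) -> already same set; set of 5 now {0, 2, 3, 5}
Step 14: union(1, 5) -> merged; set of 1 now {0, 1, 2, 3, 5}
Step 15: union(6, 3) -> merged; set of 6 now {0, 1, 2, 3, 4, 5, 6}
Set of 0: {0, 1, 2, 3, 4, 5, 6}; 8 is not a member.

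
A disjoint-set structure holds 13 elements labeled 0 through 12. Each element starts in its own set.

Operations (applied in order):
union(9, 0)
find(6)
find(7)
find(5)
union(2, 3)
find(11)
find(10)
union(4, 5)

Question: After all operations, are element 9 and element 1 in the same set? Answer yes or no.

Answer: no

Derivation:
Step 1: union(9, 0) -> merged; set of 9 now {0, 9}
Step 2: find(6) -> no change; set of 6 is {6}
Step 3: find(7) -> no change; set of 7 is {7}
Step 4: find(5) -> no change; set of 5 is {5}
Step 5: union(2, 3) -> merged; set of 2 now {2, 3}
Step 6: find(11) -> no change; set of 11 is {11}
Step 7: find(10) -> no change; set of 10 is {10}
Step 8: union(4, 5) -> merged; set of 4 now {4, 5}
Set of 9: {0, 9}; 1 is not a member.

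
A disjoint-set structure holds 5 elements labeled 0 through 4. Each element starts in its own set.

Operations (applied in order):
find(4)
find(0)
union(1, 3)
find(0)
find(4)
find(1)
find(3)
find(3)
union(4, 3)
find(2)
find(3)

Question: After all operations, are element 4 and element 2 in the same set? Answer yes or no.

Step 1: find(4) -> no change; set of 4 is {4}
Step 2: find(0) -> no change; set of 0 is {0}
Step 3: union(1, 3) -> merged; set of 1 now {1, 3}
Step 4: find(0) -> no change; set of 0 is {0}
Step 5: find(4) -> no change; set of 4 is {4}
Step 6: find(1) -> no change; set of 1 is {1, 3}
Step 7: find(3) -> no change; set of 3 is {1, 3}
Step 8: find(3) -> no change; set of 3 is {1, 3}
Step 9: union(4, 3) -> merged; set of 4 now {1, 3, 4}
Step 10: find(2) -> no change; set of 2 is {2}
Step 11: find(3) -> no change; set of 3 is {1, 3, 4}
Set of 4: {1, 3, 4}; 2 is not a member.

Answer: no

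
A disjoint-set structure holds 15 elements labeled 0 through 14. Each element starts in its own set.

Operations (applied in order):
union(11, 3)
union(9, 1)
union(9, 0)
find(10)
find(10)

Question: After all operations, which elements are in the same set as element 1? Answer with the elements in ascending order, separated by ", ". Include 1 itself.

Step 1: union(11, 3) -> merged; set of 11 now {3, 11}
Step 2: union(9, 1) -> merged; set of 9 now {1, 9}
Step 3: union(9, 0) -> merged; set of 9 now {0, 1, 9}
Step 4: find(10) -> no change; set of 10 is {10}
Step 5: find(10) -> no change; set of 10 is {10}
Component of 1: {0, 1, 9}

Answer: 0, 1, 9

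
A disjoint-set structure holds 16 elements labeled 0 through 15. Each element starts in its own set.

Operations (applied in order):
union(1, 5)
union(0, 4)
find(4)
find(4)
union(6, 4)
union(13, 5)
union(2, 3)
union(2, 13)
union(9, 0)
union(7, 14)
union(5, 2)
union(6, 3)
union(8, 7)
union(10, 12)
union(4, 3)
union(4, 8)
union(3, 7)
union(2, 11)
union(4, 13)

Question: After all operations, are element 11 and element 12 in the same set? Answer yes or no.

Answer: no

Derivation:
Step 1: union(1, 5) -> merged; set of 1 now {1, 5}
Step 2: union(0, 4) -> merged; set of 0 now {0, 4}
Step 3: find(4) -> no change; set of 4 is {0, 4}
Step 4: find(4) -> no change; set of 4 is {0, 4}
Step 5: union(6, 4) -> merged; set of 6 now {0, 4, 6}
Step 6: union(13, 5) -> merged; set of 13 now {1, 5, 13}
Step 7: union(2, 3) -> merged; set of 2 now {2, 3}
Step 8: union(2, 13) -> merged; set of 2 now {1, 2, 3, 5, 13}
Step 9: union(9, 0) -> merged; set of 9 now {0, 4, 6, 9}
Step 10: union(7, 14) -> merged; set of 7 now {7, 14}
Step 11: union(5, 2) -> already same set; set of 5 now {1, 2, 3, 5, 13}
Step 12: union(6, 3) -> merged; set of 6 now {0, 1, 2, 3, 4, 5, 6, 9, 13}
Step 13: union(8, 7) -> merged; set of 8 now {7, 8, 14}
Step 14: union(10, 12) -> merged; set of 10 now {10, 12}
Step 15: union(4, 3) -> already same set; set of 4 now {0, 1, 2, 3, 4, 5, 6, 9, 13}
Step 16: union(4, 8) -> merged; set of 4 now {0, 1, 2, 3, 4, 5, 6, 7, 8, 9, 13, 14}
Step 17: union(3, 7) -> already same set; set of 3 now {0, 1, 2, 3, 4, 5, 6, 7, 8, 9, 13, 14}
Step 18: union(2, 11) -> merged; set of 2 now {0, 1, 2, 3, 4, 5, 6, 7, 8, 9, 11, 13, 14}
Step 19: union(4, 13) -> already same set; set of 4 now {0, 1, 2, 3, 4, 5, 6, 7, 8, 9, 11, 13, 14}
Set of 11: {0, 1, 2, 3, 4, 5, 6, 7, 8, 9, 11, 13, 14}; 12 is not a member.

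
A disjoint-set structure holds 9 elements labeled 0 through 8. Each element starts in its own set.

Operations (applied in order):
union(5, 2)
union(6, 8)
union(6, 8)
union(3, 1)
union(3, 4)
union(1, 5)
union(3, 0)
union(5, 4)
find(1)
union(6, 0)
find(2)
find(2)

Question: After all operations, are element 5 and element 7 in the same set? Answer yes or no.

Step 1: union(5, 2) -> merged; set of 5 now {2, 5}
Step 2: union(6, 8) -> merged; set of 6 now {6, 8}
Step 3: union(6, 8) -> already same set; set of 6 now {6, 8}
Step 4: union(3, 1) -> merged; set of 3 now {1, 3}
Step 5: union(3, 4) -> merged; set of 3 now {1, 3, 4}
Step 6: union(1, 5) -> merged; set of 1 now {1, 2, 3, 4, 5}
Step 7: union(3, 0) -> merged; set of 3 now {0, 1, 2, 3, 4, 5}
Step 8: union(5, 4) -> already same set; set of 5 now {0, 1, 2, 3, 4, 5}
Step 9: find(1) -> no change; set of 1 is {0, 1, 2, 3, 4, 5}
Step 10: union(6, 0) -> merged; set of 6 now {0, 1, 2, 3, 4, 5, 6, 8}
Step 11: find(2) -> no change; set of 2 is {0, 1, 2, 3, 4, 5, 6, 8}
Step 12: find(2) -> no change; set of 2 is {0, 1, 2, 3, 4, 5, 6, 8}
Set of 5: {0, 1, 2, 3, 4, 5, 6, 8}; 7 is not a member.

Answer: no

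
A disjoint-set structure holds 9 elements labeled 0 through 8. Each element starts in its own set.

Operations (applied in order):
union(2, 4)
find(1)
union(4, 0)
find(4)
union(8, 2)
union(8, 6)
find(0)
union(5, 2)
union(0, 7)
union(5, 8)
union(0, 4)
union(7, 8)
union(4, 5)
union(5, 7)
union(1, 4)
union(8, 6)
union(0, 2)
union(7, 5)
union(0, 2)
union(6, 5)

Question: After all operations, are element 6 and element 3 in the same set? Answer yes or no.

Step 1: union(2, 4) -> merged; set of 2 now {2, 4}
Step 2: find(1) -> no change; set of 1 is {1}
Step 3: union(4, 0) -> merged; set of 4 now {0, 2, 4}
Step 4: find(4) -> no change; set of 4 is {0, 2, 4}
Step 5: union(8, 2) -> merged; set of 8 now {0, 2, 4, 8}
Step 6: union(8, 6) -> merged; set of 8 now {0, 2, 4, 6, 8}
Step 7: find(0) -> no change; set of 0 is {0, 2, 4, 6, 8}
Step 8: union(5, 2) -> merged; set of 5 now {0, 2, 4, 5, 6, 8}
Step 9: union(0, 7) -> merged; set of 0 now {0, 2, 4, 5, 6, 7, 8}
Step 10: union(5, 8) -> already same set; set of 5 now {0, 2, 4, 5, 6, 7, 8}
Step 11: union(0, 4) -> already same set; set of 0 now {0, 2, 4, 5, 6, 7, 8}
Step 12: union(7, 8) -> already same set; set of 7 now {0, 2, 4, 5, 6, 7, 8}
Step 13: union(4, 5) -> already same set; set of 4 now {0, 2, 4, 5, 6, 7, 8}
Step 14: union(5, 7) -> already same set; set of 5 now {0, 2, 4, 5, 6, 7, 8}
Step 15: union(1, 4) -> merged; set of 1 now {0, 1, 2, 4, 5, 6, 7, 8}
Step 16: union(8, 6) -> already same set; set of 8 now {0, 1, 2, 4, 5, 6, 7, 8}
Step 17: union(0, 2) -> already same set; set of 0 now {0, 1, 2, 4, 5, 6, 7, 8}
Step 18: union(7, 5) -> already same set; set of 7 now {0, 1, 2, 4, 5, 6, 7, 8}
Step 19: union(0, 2) -> already same set; set of 0 now {0, 1, 2, 4, 5, 6, 7, 8}
Step 20: union(6, 5) -> already same set; set of 6 now {0, 1, 2, 4, 5, 6, 7, 8}
Set of 6: {0, 1, 2, 4, 5, 6, 7, 8}; 3 is not a member.

Answer: no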